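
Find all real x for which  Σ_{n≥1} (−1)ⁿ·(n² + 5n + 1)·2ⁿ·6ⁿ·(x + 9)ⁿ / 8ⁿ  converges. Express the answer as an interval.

Ratio test: |a_{n+1}/a_n| = [((n+1)² + 5(n+1) + 1)/(n² + 5n + 1)] · 2·6/8 → 3/2 as n → ∞.
Convergence for |x + 9| · 3/2 < 1, i.e. |x + 9| < 2/3. So R = 2/3.
At x = -25/3: the terms have absolute value of order n², which does not tend to 0, so the series diverges by the divergence test.
Endpoint x = -29/3: the terms do not tend to 0, so the series diverges.

(-29/3, -25/3)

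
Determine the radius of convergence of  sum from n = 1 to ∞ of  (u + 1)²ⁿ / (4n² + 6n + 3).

R = 1

Ratio test: |a_{n+1}/a_n| = (4n² + 6n + 3)/(4(n+1)² + 6(n+1) + 3) → 1 as n → ∞.
Successive powers of (u + 1) differ by 2, so the series converges when |u + 1|² · 1 < 1, i.e. |u + 1| < √(1) = 1. So R = 1.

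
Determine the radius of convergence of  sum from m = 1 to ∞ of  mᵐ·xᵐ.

Root test: |a_m|^(1/m) = m → ∞.
Since the m-th root of |a_m| is unbounded, the series converges only at x = 0; R = 0.

R = 0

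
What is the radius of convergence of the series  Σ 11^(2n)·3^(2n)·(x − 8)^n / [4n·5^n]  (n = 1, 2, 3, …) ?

By the ratio test, |a_{n+1}/a_n| = [4n/4(n+1)] · 121·9/5 → 1089/5.
Convergence for |x − 8| · 1089/5 < 1, i.e. |x − 8| < 5/1089. So R = 5/1089.

R = 5/1089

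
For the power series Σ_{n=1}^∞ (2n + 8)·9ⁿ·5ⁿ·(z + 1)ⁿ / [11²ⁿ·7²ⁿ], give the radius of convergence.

R = 5929/45

The ratio of consecutive coefficients is [(2(n+1) + 8)/(2n + 8)] · 9·5/(121·49) → 45/5929.
Thus R = 1/(45/5929) = 5929/45.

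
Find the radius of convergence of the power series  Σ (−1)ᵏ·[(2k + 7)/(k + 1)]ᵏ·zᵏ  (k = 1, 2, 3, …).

By the Cauchy root test, |a_k|^(1/k) = (2k + 7)/(k + 1) → 2.
Convergence for |z| · 2 < 1, i.e. |z| < 1/2. So R = 1/2.

R = 1/2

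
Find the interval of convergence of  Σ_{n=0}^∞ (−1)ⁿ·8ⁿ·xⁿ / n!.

Apply the ratio test: |a_{n+1}| / |a_n| = 8 · 1/(n+1), which tends to 0 as n → ∞.
The limit is 0, so the series converges for all x; R = ∞.

(−∞, ∞)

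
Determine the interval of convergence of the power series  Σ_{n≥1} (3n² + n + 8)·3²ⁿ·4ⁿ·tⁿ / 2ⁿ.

Apply the ratio test: |a_{n+1}| / |a_n| = [(3(n+1)² + (n+1) + 8)/(3n² + n + 8)] · 9·4/2, which tends to 18 as n → ∞.
The series converges when 18 · |t| < 1, giving R = 1/18.
Check t = 1/18: the terms do not tend to 0, so the series diverges.
At t = -1/18: the terms do not tend to 0, so the series diverges.

(-1/18, 1/18)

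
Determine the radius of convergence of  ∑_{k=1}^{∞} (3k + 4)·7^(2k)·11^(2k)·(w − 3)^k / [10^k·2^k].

R = 20/5929

Apply the ratio test: |a_{k+1}| / |a_k| = [(3(k+1) + 4)/(3k + 4)] · 49·121/(10·2), which tends to 5929/20 as k → ∞.
Hence the series converges for |w − 3| < 1/(5929/20) = 20/5929, so the radius of convergence is 20/5929.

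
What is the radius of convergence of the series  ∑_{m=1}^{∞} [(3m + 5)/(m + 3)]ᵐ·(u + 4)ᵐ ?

R = 1/3

Applying the root test, |a_m|^(1/m) = (3m + 5)/(m + 3) → 3.
Convergence for |u + 4| · 3 < 1, i.e. |u + 4| < 1/3. So R = 1/3.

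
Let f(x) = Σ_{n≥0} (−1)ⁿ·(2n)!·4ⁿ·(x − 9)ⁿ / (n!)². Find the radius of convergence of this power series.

R = 1/16

The ratio of consecutive coefficients is (2n+1)·(2n+2)/(n+1)² · 4 → 16.
Hence the series converges for |x − 9| < 1/(16) = 1/16, so the radius of convergence is 1/16.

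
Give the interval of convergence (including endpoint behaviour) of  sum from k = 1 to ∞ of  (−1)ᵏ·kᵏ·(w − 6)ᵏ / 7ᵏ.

{6}

By the Cauchy root test, |a_k|^(1/k) = k/7 → ∞.
The root grows without bound, so R = 0 (convergence only at w = 6).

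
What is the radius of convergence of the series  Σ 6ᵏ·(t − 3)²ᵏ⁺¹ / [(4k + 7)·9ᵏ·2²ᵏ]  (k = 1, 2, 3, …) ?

R = √6

The ratio of consecutive coefficients is [(4k + 7)/(4(k+1) + 7)] · 6/(9·4) → 1/6.
Successive powers of (t − 3) differ by 2, so the series converges when |t − 3|² · 1/6 < 1, i.e. |t − 3| < √(6). So R = √6.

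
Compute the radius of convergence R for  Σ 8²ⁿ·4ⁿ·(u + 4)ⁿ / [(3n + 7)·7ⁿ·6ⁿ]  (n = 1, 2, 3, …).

Apply the ratio test: |a_{n+1}| / |a_n| = [(3n + 7)/(3(n+1) + 7)] · 64·4/(7·6), which tends to 128/21 as n → ∞.
Thus R = 1/(128/21) = 21/128.

R = 21/128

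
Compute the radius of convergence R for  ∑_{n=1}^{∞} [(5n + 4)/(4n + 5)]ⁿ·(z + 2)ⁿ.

Root test: |a_n|^(1/n) = (5n + 4)/(4n + 5) → 5/4.
Thus R = 1/(5/4) = 4/5.

R = 4/5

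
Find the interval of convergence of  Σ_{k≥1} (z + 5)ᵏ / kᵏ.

(−∞, ∞)

Applying the root test, |a_k|^(1/k) = 1/k → 0.
The limit is 0 for every z, so R = ∞.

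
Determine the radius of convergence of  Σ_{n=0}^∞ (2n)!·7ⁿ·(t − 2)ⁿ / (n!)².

R = 1/28

Ratio test: |a_{n+1}/a_n| = (2n+1)·(2n+2)/(n+1)² · 7 → 28 as n → ∞.
Thus R = 1/(28) = 1/28.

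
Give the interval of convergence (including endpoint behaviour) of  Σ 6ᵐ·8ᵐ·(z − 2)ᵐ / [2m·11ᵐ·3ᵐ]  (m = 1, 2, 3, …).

[21/16, 43/16)

Ratio test: |a_{m+1}/a_m| = [2m/2(m+1)] · 6·8/(11·3) → 16/11 as m → ∞.
The series converges when 16/11 · |z − 2| < 1, giving R = 11/16.
Endpoint z = 43/16: comparison with the harmonic series Σ 1/m shows the series diverges.
When z = 21/16, an alternating series whose terms decrease to 0 in absolute value, so it converges by the Leibniz criterion.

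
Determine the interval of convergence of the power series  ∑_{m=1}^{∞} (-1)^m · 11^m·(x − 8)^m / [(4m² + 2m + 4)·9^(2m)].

Ratio test: |a_{m+1}/a_m| = [(4m² + 2m + 4)/(4(m+1)² + 2(m+1) + 4)] · 11/81 → 11/81 as m → ∞.
Convergence for |x − 8| · 11/81 < 1, i.e. |x − 8| < 81/11. So R = 81/11.
At x = 169/11: the terms are on the order of 1/m², so the series converges absolutely by comparison with the p-series (p = 2 > 1).
Check x = 7/11: absolute convergence follows by limit comparison with Σ 1/m².

[7/11, 169/11]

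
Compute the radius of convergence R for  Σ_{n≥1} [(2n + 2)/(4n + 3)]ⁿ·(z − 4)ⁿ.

Applying the root test, |a_n|^(1/n) = (2n + 2)/(4n + 3) → 1/2.
The series converges when 1/2 · |z − 4| < 1, giving R = 2.

R = 2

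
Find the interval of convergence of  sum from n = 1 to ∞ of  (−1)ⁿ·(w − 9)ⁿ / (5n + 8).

(8, 10]

By the ratio test, |a_{n+1}/a_n| = (5n + 8)/(5(n+1) + 8) → 1.
So the series converges when |w − 9| < 1 and diverges when |w − 9| > 1; R = 1.
Endpoint w = 10: convergence follows from the alternating series test (terms decrease monotonically to 0).
Check w = 8: comparison with the harmonic series Σ 1/n shows the series diverges.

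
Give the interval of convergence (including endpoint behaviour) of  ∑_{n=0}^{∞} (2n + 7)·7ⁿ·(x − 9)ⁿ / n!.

(−∞, ∞)

Ratio test: |a_{n+1}/a_n| = (2(n+1) + 7)/(2n + 7) · 7 · 1/(n+1) → 0 as n → ∞.
The ratio tends to 0 regardless of x, hence R = ∞.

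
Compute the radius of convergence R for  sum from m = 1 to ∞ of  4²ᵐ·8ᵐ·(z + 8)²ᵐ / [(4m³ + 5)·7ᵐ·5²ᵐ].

R = 5√14/16

The ratio of consecutive coefficients is [(4m³ + 5)/(4(m+1)³ + 5)] · 16·8/(7·25) → 128/175.
Since the exponent of (z + 8) increases by 2 each term, convergence requires |z + 8|² < 175/128, hence R = 5√14/16.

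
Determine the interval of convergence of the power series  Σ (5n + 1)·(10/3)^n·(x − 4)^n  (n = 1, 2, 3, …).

Apply the ratio test: |a_{n+1}| / |a_n| = [(5(n+1) + 1)/(5n + 1)] · 10/3, which tends to 10/3 as n → ∞.
Hence the series converges for |x − 4| < 1/(10/3) = 3/10, so the radius of convergence is 3/10.
When x = 43/10, the terms do not tend to 0, so the series diverges.
Endpoint x = 37/10: the terms do not tend to 0, so the series diverges.

(37/10, 43/10)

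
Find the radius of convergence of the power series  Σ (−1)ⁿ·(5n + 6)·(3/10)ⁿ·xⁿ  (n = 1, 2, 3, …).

R = 10/3

The ratio of consecutive coefficients is [(5(n+1) + 6)/(5n + 6)] · 3/10 → 3/10.
The series converges when 3/10 · |x| < 1, giving R = 10/3.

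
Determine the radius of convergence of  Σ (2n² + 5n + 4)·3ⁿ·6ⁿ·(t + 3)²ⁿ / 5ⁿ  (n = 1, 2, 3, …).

R = √10/6

Apply the ratio test: |a_{n+1}| / |a_n| = [(2(n+1)² + 5(n+1) + 4)/(2n² + 5n + 4)] · 3·6/5, which tends to 18/5 as n → ∞.
Successive powers of (t + 3) differ by 2, so the series converges when |t + 3|² · 18/5 < 1, i.e. |t + 3| < √(5/18). So R = √10/6.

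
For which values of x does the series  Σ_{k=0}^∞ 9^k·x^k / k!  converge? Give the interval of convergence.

(−∞, ∞)

Ratio test: |a_{k+1}/a_k| = 9 · 1/(k+1) → 0 as k → ∞.
Since the limit is 0 < 1 for every x, the series converges on all of ℝ and R = ∞.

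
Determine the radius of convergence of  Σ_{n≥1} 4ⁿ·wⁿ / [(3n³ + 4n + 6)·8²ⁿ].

Apply the ratio test: |a_{n+1}| / |a_n| = [(3n³ + 4n + 6)/(3(n+1)³ + 4(n+1) + 6)] · 4/64, which tends to 1/16 as n → ∞.
Convergence for |w| · 1/16 < 1, i.e. |w| < 16. So R = 16.

R = 16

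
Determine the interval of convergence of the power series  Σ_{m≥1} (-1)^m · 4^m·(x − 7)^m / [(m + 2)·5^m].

The ratio of consecutive coefficients is [(m + 2)/((m+1) + 2)] · 4/5 → 4/5.
The series converges when 4/5 · |x − 7| < 1, giving R = 5/4.
Check x = 33/4: the terms alternate in sign and decrease monotonically to 0 in absolute value (size ~ c/m), so the alternating series test gives convergence.
When x = 23/4, the terms are asymptotic to a nonzero constant times 1/m, so the series diverges by limit comparison with Σ 1/m.

(23/4, 33/4]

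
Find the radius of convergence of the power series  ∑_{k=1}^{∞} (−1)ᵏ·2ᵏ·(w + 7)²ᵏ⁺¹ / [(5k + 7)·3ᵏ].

R = √6/2

Ratio test: |a_{k+1}/a_k| = [(5k + 7)/(5(k+1) + 7)] · 2/3 → 2/3 as k → ∞.
Successive powers of (w + 7) differ by 2, so the series converges when |w + 7|² · 2/3 < 1, i.e. |w + 7| < √(3/2). So R = √6/2.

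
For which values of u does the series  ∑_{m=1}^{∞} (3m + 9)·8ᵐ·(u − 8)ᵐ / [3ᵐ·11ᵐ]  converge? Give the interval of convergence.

(31/8, 97/8)

By the ratio test, |a_{m+1}/a_m| = [(3(m+1) + 9)/(3m + 9)] · 8/(3·11) → 8/33.
Thus R = 1/(8/33) = 33/8.
Check u = 97/8: the m-th term does not approach 0; divergence by the term test.
Endpoint u = 31/8: the m-th term does not approach 0; divergence by the term test.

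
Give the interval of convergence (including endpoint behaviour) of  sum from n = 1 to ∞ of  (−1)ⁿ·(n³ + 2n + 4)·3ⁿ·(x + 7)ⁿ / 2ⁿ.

(-23/3, -19/3)

Ratio test: |a_{n+1}/a_n| = [((n+1)³ + 2(n+1) + 4)/(n³ + 2n + 4)] · 3/2 → 3/2 as n → ∞.
Thus R = 1/(3/2) = 2/3.
At x = -19/3: the terms do not tend to 0, so the series diverges.
At x = -23/3: the n-th term does not approach 0; divergence by the term test.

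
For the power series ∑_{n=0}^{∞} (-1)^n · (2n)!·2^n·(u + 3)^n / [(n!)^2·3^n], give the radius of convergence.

The ratio of consecutive coefficients is (2n+1)·(2n+2)/(n+1)² · 2/3 → 8/3.
Thus R = 1/(8/3) = 3/8.

R = 3/8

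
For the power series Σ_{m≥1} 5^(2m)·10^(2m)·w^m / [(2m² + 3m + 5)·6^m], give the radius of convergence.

R = 3/1250

Apply the ratio test: |a_{m+1}| / |a_m| = [(2m² + 3m + 5)/(2(m+1)² + 3(m+1) + 5)] · 25·100/6, which tends to 1250/3 as m → ∞.
Hence the series converges for |w| < 1/(1250/3) = 3/1250, so the radius of convergence is 3/1250.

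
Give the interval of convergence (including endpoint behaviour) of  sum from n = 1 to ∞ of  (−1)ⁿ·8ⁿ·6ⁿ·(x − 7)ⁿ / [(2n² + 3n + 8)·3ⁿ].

[111/16, 113/16]

By the ratio test, |a_{n+1}/a_n| = [(2n² + 3n + 8)/(2(n+1)² + 3(n+1) + 8)] · 8·6/3 → 16.
Hence the series converges for |x − 7| < 1/(16) = 1/16, so the radius of convergence is 1/16.
Endpoint x = 113/16: absolute convergence follows by limit comparison with Σ 1/n².
Check x = 111/16: the terms are on the order of 1/n², so the series converges absolutely by comparison with the p-series (p = 2 > 1).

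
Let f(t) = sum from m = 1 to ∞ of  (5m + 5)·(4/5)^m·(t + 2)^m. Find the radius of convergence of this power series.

Ratio test: |a_{m+1}/a_m| = [(5(m+1) + 5)/(5m + 5)] · 4/5 → 4/5 as m → ∞.
Thus R = 1/(4/5) = 5/4.

R = 5/4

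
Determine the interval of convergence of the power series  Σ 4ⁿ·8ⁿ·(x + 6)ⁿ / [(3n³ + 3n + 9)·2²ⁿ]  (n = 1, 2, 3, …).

The ratio of consecutive coefficients is [(3n³ + 3n + 9)/(3(n+1)³ + 3(n+1) + 9)] · 4·8/4 → 8.
Hence the series converges for |x + 6| < 1/(8) = 1/8, so the radius of convergence is 1/8.
Check x = -47/8: absolute convergence follows by limit comparison with Σ 1/n³.
Endpoint x = -49/8: the series is dominated by a constant times Σ 1/n³, which converges (p = 3 > 1).

[-49/8, -47/8]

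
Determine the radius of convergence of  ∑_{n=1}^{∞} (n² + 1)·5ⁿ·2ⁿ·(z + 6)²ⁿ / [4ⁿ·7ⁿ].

The ratio of consecutive coefficients is [((n+1)² + 1)/(n² + 1)] · 5·2/(4·7) → 5/14.
Successive powers of (z + 6) differ by 2, so the series converges when |z + 6|² · 5/14 < 1, i.e. |z + 6| < √(14/5). So R = √70/5.

R = √70/5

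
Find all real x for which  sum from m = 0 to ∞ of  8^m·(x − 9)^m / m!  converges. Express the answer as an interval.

(−∞, ∞)

Ratio test: |a_{m+1}/a_m| = 8 · 1/(m+1) → 0 as m → ∞.
Since the limit is 0 < 1 for every x, the series converges on all of ℝ and R = ∞.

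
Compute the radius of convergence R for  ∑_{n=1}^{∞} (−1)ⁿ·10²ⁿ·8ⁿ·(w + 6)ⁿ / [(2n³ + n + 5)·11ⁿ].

Ratio test: |a_{n+1}/a_n| = [(2n³ + n + 5)/(2(n+1)³ + (n+1) + 5)] · 100·8/11 → 800/11 as n → ∞.
Thus R = 1/(800/11) = 11/800.

R = 11/800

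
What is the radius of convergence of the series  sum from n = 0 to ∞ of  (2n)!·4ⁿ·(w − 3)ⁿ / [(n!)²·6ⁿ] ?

R = 3/8

By the ratio test, |a_{n+1}/a_n| = (2n+1)·(2n+2)/(n+1)² · 4/6 → 8/3.
Thus R = 1/(8/3) = 3/8.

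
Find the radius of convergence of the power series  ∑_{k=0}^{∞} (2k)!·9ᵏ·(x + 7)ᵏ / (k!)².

The ratio of consecutive coefficients is (2k+1)·(2k+2)/(k+1)² · 9 → 36.
The series converges when 36 · |x + 7| < 1, giving R = 1/36.

R = 1/36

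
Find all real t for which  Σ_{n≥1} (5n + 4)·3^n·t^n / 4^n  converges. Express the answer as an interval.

(-4/3, 4/3)

The ratio of consecutive coefficients is [(5(n+1) + 4)/(5n + 4)] · 3/4 → 3/4.
Thus R = 1/(3/4) = 4/3.
At t = 4/3: the n-th term does not approach 0; divergence by the term test.
When t = -4/3, the terms have absolute value of order n, which does not tend to 0, so the series diverges by the divergence test.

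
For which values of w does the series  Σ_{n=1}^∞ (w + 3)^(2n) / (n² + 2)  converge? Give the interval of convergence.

Ratio test: |a_{n+1}/a_n| = (n² + 2)/((n+1)² + 2) → 1 as n → ∞.
Since the exponent of (w + 3) increases by 2 each term, convergence requires |w + 3|² < 1, hence R = 1.
Endpoint w = -2: the series is dominated by a constant times Σ 1/n², which converges (p = 2 > 1).
Check w = -4: the terms are on the order of 1/n², so the series converges absolutely by comparison with the p-series (p = 2 > 1).

[-4, -2]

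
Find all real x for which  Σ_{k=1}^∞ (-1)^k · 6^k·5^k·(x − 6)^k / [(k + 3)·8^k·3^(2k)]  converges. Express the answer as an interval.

By the ratio test, |a_{k+1}/a_k| = [(k + 3)/((k+1) + 3)] · 6·5/(8·9) → 5/12.
The series converges when 5/12 · |x − 6| < 1, giving R = 12/5.
When x = 42/5, an alternating series whose terms decrease to 0 in absolute value, so it converges by the Leibniz criterion.
At x = 18/5: the terms are asymptotic to a nonzero constant times 1/k, so the series diverges by limit comparison with Σ 1/k.

(18/5, 42/5]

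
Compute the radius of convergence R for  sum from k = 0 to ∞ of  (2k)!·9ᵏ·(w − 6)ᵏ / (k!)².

The ratio of consecutive coefficients is (2k+1)·(2k+2)/(k+1)² · 9 → 36.
Convergence for |w − 6| · 36 < 1, i.e. |w − 6| < 1/36. So R = 1/36.

R = 1/36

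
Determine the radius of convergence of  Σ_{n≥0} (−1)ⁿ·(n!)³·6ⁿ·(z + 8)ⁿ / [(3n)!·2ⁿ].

The ratio of consecutive coefficients is (n+1)³/[(3n+1)·(3n+2)·(3n+3)] · 6/2 → 1/9.
Hence the series converges for |z + 8| < 1/(1/9) = 9, so the radius of convergence is 9.

R = 9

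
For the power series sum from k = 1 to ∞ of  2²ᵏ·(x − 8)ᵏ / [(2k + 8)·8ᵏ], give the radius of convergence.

Ratio test: |a_{k+1}/a_k| = [(2k + 8)/(2(k+1) + 8)] · 4/8 → 1/2 as k → ∞.
Hence the series converges for |x − 8| < 1/(1/2) = 2, so the radius of convergence is 2.

R = 2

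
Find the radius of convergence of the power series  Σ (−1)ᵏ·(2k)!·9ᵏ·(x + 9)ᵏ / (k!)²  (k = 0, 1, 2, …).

By the ratio test, |a_{k+1}/a_k| = (2k+1)·(2k+2)/(k+1)² · 9 → 36.
Convergence for |x + 9| · 36 < 1, i.e. |x + 9| < 1/36. So R = 1/36.

R = 1/36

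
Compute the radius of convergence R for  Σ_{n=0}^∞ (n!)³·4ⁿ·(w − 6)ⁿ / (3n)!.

Apply the ratio test: |a_{n+1}| / |a_n| = (n+1)³/[(3n+1)·(3n+2)·(3n+3)] · 4, which tends to 4/27 as n → ∞.
The series converges when 4/27 · |w − 6| < 1, giving R = 27/4.

R = 27/4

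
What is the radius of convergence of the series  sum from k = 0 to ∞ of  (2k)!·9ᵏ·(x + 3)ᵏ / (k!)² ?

R = 1/36

By the ratio test, |a_{k+1}/a_k| = (2k+1)·(2k+2)/(k+1)² · 9 → 36.
The series converges when 36 · |x + 3| < 1, giving R = 1/36.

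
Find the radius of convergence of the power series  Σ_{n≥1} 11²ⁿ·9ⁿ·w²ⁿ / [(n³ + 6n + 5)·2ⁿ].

R = √2/33

Ratio test: |a_{n+1}/a_n| = [(n³ + 6n + 5)/((n+1)³ + 6(n+1) + 5)] · 121·9/2 → 1089/2 as n → ∞.
Since the exponent of w increases by 2 each term, convergence requires |w|² < 2/1089, hence R = √2/33.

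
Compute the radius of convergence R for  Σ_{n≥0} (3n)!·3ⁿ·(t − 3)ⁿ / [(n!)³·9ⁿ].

R = 1/9

Apply the ratio test: |a_{n+1}| / |a_n| = (3n+1)·(3n+2)·(3n+3)/(n+1)³ · 3/9, which tends to 9 as n → ∞.
Thus R = 1/(9) = 1/9.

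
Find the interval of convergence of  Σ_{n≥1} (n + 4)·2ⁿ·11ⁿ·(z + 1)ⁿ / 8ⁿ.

Apply the ratio test: |a_{n+1}| / |a_n| = [((n+1) + 4)/(n + 4)] · 2·11/8, which tends to 11/4 as n → ∞.
Thus R = 1/(11/4) = 4/11.
Endpoint z = -7/11: the terms do not tend to 0, so the series diverges.
When z = -15/11, the terms have absolute value of order n, which does not tend to 0, so the series diverges by the divergence test.

(-15/11, -7/11)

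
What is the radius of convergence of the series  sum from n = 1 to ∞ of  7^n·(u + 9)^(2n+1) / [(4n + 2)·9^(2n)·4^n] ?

R = 18√7/7

The ratio of consecutive coefficients is [(4n + 2)/(4(n+1) + 2)] · 7/(81·4) → 7/324.
Since the exponent of (u + 9) increases by 2 each term, convergence requires |u + 9|² < 324/7, hence R = 18√7/7.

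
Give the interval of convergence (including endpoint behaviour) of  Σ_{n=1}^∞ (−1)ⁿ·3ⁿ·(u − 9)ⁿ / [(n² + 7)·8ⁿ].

By the ratio test, |a_{n+1}/a_n| = [(n² + 7)/((n+1)² + 7)] · 3/8 → 3/8.
Thus R = 1/(3/8) = 8/3.
At u = 35/3: absolute convergence follows by limit comparison with Σ 1/n².
Endpoint u = 19/3: the terms are on the order of 1/n², so the series converges absolutely by comparison with the p-series (p = 2 > 1).

[19/3, 35/3]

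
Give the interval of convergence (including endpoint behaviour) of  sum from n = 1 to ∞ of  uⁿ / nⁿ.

Root test: |a_n|^(1/n) = 1/n → 0.
The limit is 0 for every u, so R = ∞.

(−∞, ∞)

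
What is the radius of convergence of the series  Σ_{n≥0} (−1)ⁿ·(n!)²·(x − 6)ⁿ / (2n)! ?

Ratio test: |a_{n+1}/a_n| = (n+1)²/[(2n+1)·(2n+2)] → 1/4 as n → ∞.
Thus R = 1/(1/4) = 4.

R = 4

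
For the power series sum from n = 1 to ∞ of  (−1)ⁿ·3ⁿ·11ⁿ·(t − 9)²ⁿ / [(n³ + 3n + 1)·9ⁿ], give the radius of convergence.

R = √33/11

Apply the ratio test: |a_{n+1}| / |a_n| = [(n³ + 3n + 1)/((n+1)³ + 3(n+1) + 1)] · 3·11/9, which tends to 11/3 as n → ∞.
Writing y = (t − 9)², the series in y has radius 3/11, so |t − 9| < √(3/11) and R = √33/11.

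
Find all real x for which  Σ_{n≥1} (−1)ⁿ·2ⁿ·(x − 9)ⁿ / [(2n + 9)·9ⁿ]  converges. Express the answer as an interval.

Apply the ratio test: |a_{n+1}| / |a_n| = [(2n + 9)/(2(n+1) + 9)] · 2/9, which tends to 2/9 as n → ∞.
Convergence for |x − 9| · 2/9 < 1, i.e. |x − 9| < 9/2. So R = 9/2.
When x = 27/2, the terms alternate in sign and decrease monotonically to 0 in absolute value (size ~ c/n), so the alternating series test gives convergence.
Check x = 9/2: the terms behave like c/n; limit comparison with the harmonic series gives divergence.

(9/2, 27/2]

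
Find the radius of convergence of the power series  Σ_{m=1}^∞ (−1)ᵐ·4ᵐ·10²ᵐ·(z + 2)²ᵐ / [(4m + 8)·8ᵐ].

The ratio of consecutive coefficients is [(4m + 8)/(4(m+1) + 8)] · 4·100/8 → 50.
Writing y = (z + 2)², the series in y has radius 1/50, so |z + 2| < √(1/50) and R = √2/10.

R = √2/10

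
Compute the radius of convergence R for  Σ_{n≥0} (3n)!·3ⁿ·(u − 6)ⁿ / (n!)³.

R = 1/81

The ratio of consecutive coefficients is (3n+1)·(3n+2)·(3n+3)/(n+1)³ · 3 → 81.
Convergence for |u − 6| · 81 < 1, i.e. |u − 6| < 1/81. So R = 1/81.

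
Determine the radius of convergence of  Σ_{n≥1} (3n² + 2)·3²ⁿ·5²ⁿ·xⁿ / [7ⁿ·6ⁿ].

R = 14/75

By the ratio test, |a_{n+1}/a_n| = [(3(n+1)² + 2)/(3n² + 2)] · 9·25/(7·6) → 75/14.
Hence the series converges for |x| < 1/(75/14) = 14/75, so the radius of convergence is 14/75.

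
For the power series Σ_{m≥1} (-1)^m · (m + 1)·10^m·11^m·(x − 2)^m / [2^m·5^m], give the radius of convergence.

By the ratio test, |a_{m+1}/a_m| = [((m+1) + 1)/(m + 1)] · 10·11/(2·5) → 11.
The series converges when 11 · |x − 2| < 1, giving R = 1/11.

R = 1/11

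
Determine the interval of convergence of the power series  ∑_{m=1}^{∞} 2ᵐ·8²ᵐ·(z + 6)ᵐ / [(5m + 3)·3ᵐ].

By the ratio test, |a_{m+1}/a_m| = [(5m + 3)/(5(m+1) + 3)] · 2·64/3 → 128/3.
Convergence for |z + 6| · 128/3 < 1, i.e. |z + 6| < 3/128. So R = 3/128.
Endpoint z = -765/128: the terms are asymptotic to a nonzero constant times 1/m, so the series diverges by limit comparison with Σ 1/m.
When z = -771/128, convergence follows from the alternating series test (terms decrease monotonically to 0).

[-771/128, -765/128)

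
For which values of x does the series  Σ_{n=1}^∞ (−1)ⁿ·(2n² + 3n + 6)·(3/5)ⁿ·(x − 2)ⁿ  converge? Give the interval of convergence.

Apply the ratio test: |a_{n+1}| / |a_n| = [(2(n+1)² + 3(n+1) + 6)/(2n² + 3n + 6)] · 3/5, which tends to 3/5 as n → ∞.
Thus R = 1/(3/5) = 5/3.
When x = 11/3, the n-th term does not approach 0; divergence by the term test.
At x = 1/3: the n-th term does not approach 0; divergence by the term test.

(1/3, 11/3)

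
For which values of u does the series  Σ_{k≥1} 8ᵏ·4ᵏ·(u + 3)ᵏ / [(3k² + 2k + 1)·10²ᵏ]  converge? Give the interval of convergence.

[-49/8, 1/8]

By the ratio test, |a_{k+1}/a_k| = [(3k² + 2k + 1)/(3(k+1)² + 2(k+1) + 1)] · 8·4/100 → 8/25.
The series converges when 8/25 · |u + 3| < 1, giving R = 25/8.
Check u = 1/8: the series is dominated by a constant times Σ 1/k², which converges (p = 2 > 1).
Endpoint u = -49/8: the terms are on the order of 1/k², so the series converges absolutely by comparison with the p-series (p = 2 > 1).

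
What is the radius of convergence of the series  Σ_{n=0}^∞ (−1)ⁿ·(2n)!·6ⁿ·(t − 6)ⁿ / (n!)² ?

R = 1/24

The ratio of consecutive coefficients is (2n+1)·(2n+2)/(n+1)² · 6 → 24.
Hence the series converges for |t − 6| < 1/(24) = 1/24, so the radius of convergence is 1/24.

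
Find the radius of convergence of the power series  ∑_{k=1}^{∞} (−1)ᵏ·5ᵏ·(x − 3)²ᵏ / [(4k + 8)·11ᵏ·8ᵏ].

R = 2√110/5

By the ratio test, |a_{k+1}/a_k| = [(4k + 8)/(4(k+1) + 8)] · 5/(11·8) → 5/88.
Writing y = (x − 3)², the series in y has radius 88/5, so |x − 3| < √(88/5) and R = 2√110/5.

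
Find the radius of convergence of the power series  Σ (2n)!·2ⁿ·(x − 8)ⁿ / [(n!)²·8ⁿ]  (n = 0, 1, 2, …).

R = 1

The ratio of consecutive coefficients is (2n+1)·(2n+2)/(n+1)² · 2/8 → 1.
Convergence for |x − 8| < 1, so R = 1.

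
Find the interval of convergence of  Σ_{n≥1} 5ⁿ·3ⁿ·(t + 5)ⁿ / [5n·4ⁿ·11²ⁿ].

[-559/15, 409/15)

By the ratio test, |a_{n+1}/a_n| = [5n/5(n+1)] · 5·3/(4·121) → 15/484.
Hence the series converges for |t + 5| < 1/(15/484) = 484/15, so the radius of convergence is 484/15.
When t = 409/15, the terms behave like c/n; limit comparison with the harmonic series gives divergence.
Endpoint t = -559/15: convergence follows from the alternating series test (terms decrease monotonically to 0).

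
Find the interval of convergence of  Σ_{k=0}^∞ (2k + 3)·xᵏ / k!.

(−∞, ∞)

By the ratio test, |a_{k+1}/a_k| = (2(k+1) + 3)/(2k + 3) · 1/(k+1) → 0.
Since the limit is 0 < 1 for every x, the series converges on all of ℝ and R = ∞.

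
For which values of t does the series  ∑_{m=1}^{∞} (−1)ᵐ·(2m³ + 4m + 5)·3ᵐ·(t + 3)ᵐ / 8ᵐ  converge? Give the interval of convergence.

The ratio of consecutive coefficients is [(2(m+1)³ + 4(m+1) + 5)/(2m³ + 4m + 5)] · 3/8 → 3/8.
Thus R = 1/(3/8) = 8/3.
When t = -1/3, the m-th term does not approach 0; divergence by the term test.
Endpoint t = -17/3: the m-th term does not approach 0; divergence by the term test.

(-17/3, -1/3)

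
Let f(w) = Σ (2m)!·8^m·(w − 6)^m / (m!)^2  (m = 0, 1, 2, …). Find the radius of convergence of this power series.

The ratio of consecutive coefficients is (2m+1)·(2m+2)/(m+1)² · 8 → 32.
Convergence for |w − 6| · 32 < 1, i.e. |w − 6| < 1/32. So R = 1/32.

R = 1/32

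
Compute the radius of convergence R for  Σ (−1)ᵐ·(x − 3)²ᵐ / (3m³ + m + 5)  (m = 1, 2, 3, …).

Ratio test: |a_{m+1}/a_m| = (3m³ + m + 5)/(3(m+1)³ + (m+1) + 5) → 1 as m → ∞.
Successive powers of (x − 3) differ by 2, so the series converges when |x − 3|² · 1 < 1, i.e. |x − 3| < √(1) = 1. So R = 1.

R = 1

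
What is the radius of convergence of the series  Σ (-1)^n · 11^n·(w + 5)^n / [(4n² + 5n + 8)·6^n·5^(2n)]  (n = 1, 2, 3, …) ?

R = 150/11

By the ratio test, |a_{n+1}/a_n| = [(4n² + 5n + 8)/(4(n+1)² + 5(n+1) + 8)] · 11/(6·25) → 11/150.
Thus R = 1/(11/150) = 150/11.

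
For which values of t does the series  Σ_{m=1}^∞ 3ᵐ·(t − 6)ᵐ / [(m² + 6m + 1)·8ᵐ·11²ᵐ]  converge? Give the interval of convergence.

Apply the ratio test: |a_{m+1}| / |a_m| = [(m² + 6m + 1)/((m+1)² + 6(m+1) + 1)] · 3/(8·121), which tends to 3/968 as m → ∞.
Thus R = 1/(3/968) = 968/3.
Check t = 986/3: the terms are on the order of 1/m², so the series converges absolutely by comparison with the p-series (p = 2 > 1).
Check t = -950/3: the series is dominated by a constant times Σ 1/m², which converges (p = 2 > 1).

[-950/3, 986/3]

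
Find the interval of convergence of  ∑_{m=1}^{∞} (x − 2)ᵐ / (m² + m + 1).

Apply the ratio test: |a_{m+1}| / |a_m| = (m² + m + 1)/((m+1)² + (m+1) + 1), which tends to 1 as m → ∞.
So the series converges when |x − 2| < 1 and diverges when |x − 2| > 1; R = 1.
At x = 3: absolute convergence follows by limit comparison with Σ 1/m².
Endpoint x = 1: the series is dominated by a constant times Σ 1/m², which converges (p = 2 > 1).

[1, 3]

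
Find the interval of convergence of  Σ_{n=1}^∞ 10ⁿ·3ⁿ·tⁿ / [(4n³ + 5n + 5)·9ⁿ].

The ratio of consecutive coefficients is [(4n³ + 5n + 5)/(4(n+1)³ + 5(n+1) + 5)] · 10·3/9 → 10/3.
Thus R = 1/(10/3) = 3/10.
Check t = 3/10: the terms are on the order of 1/n³, so the series converges absolutely by comparison with the p-series (p = 3 > 1).
At t = -3/10: absolute convergence follows by limit comparison with Σ 1/n³.

[-3/10, 3/10]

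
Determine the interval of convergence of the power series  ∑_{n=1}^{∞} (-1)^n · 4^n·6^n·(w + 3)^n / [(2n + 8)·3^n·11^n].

(-35/8, -13/8]

The ratio of consecutive coefficients is [(2n + 8)/(2(n+1) + 8)] · 4·6/(3·11) → 8/11.
Hence the series converges for |w + 3| < 1/(8/11) = 11/8, so the radius of convergence is 11/8.
Endpoint w = -13/8: an alternating series whose terms decrease to 0 in absolute value, so it converges by the Leibniz criterion.
Endpoint w = -35/8: comparison with the harmonic series Σ 1/n shows the series diverges.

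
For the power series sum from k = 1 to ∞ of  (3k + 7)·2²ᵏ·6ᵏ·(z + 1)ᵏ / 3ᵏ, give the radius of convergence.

By the ratio test, |a_{k+1}/a_k| = [(3(k+1) + 7)/(3k + 7)] · 4·6/3 → 8.
Convergence for |z + 1| · 8 < 1, i.e. |z + 1| < 1/8. So R = 1/8.

R = 1/8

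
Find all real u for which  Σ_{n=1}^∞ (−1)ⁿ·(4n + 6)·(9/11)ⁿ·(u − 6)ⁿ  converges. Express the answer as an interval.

By the ratio test, |a_{n+1}/a_n| = [(4(n+1) + 6)/(4n + 6)] · 9/11 → 9/11.
Thus R = 1/(9/11) = 11/9.
Endpoint u = 65/9: the n-th term does not approach 0; divergence by the term test.
When u = 43/9, the terms have absolute value of order n, which does not tend to 0, so the series diverges by the divergence test.

(43/9, 65/9)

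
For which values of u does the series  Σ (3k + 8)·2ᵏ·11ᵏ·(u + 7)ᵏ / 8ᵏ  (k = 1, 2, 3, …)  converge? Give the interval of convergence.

(-81/11, -73/11)

Ratio test: |a_{k+1}/a_k| = [(3(k+1) + 8)/(3k + 8)] · 2·11/8 → 11/4 as k → ∞.
The series converges when 11/4 · |u + 7| < 1, giving R = 4/11.
When u = -73/11, the k-th term does not approach 0; divergence by the term test.
At u = -81/11: the terms have absolute value of order k, which does not tend to 0, so the series diverges by the divergence test.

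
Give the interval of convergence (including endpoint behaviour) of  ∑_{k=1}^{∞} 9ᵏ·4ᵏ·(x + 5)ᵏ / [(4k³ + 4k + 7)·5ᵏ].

[-185/36, -175/36]

Apply the ratio test: |a_{k+1}| / |a_k| = [(4k³ + 4k + 7)/(4(k+1)³ + 4(k+1) + 7)] · 9·4/5, which tends to 36/5 as k → ∞.
Hence the series converges for |x + 5| < 1/(36/5) = 5/36, so the radius of convergence is 5/36.
Endpoint x = -175/36: the terms are on the order of 1/k³, so the series converges absolutely by comparison with the p-series (p = 3 > 1).
Endpoint x = -185/36: the terms are on the order of 1/k³, so the series converges absolutely by comparison with the p-series (p = 3 > 1).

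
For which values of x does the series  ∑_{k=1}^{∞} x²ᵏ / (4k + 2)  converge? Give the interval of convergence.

Apply the ratio test: |a_{k+1}| / |a_k| = (4k + 2)/(4(k+1) + 2), which tends to 1 as k → ∞.
Since the exponent of x increases by 2 each term, convergence requires |x|² < 1, hence R = 1.
When x = 1, the terms behave like c/k; limit comparison with the harmonic series gives divergence.
Check x = -1: the terms are asymptotic to a nonzero constant times 1/k, so the series diverges by limit comparison with Σ 1/k.

(-1, 1)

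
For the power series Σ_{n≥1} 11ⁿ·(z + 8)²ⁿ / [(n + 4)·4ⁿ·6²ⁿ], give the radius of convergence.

R = 12√11/11

Apply the ratio test: |a_{n+1}| / |a_n| = [(n + 4)/((n+1) + 4)] · 11/(4·36), which tends to 11/144 as n → ∞.
Successive powers of (z + 8) differ by 2, so the series converges when |z + 8|² · 11/144 < 1, i.e. |z + 8| < √(144/11). So R = 12√11/11.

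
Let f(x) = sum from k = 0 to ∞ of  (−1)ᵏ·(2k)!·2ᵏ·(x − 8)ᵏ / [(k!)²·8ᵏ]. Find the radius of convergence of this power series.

Ratio test: |a_{k+1}/a_k| = (2k+1)·(2k+2)/(k+1)² · 2/8 → 1 as k → ∞.
So the series converges when |x − 8| < 1 and diverges when |x − 8| > 1; R = 1.

R = 1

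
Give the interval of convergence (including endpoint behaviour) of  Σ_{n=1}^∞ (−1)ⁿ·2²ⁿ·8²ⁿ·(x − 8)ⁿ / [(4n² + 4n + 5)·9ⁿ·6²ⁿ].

The ratio of consecutive coefficients is [(4n² + 4n + 5)/(4(n+1)² + 4(n+1) + 5)] · 4·64/(9·36) → 64/81.
The series converges when 64/81 · |x − 8| < 1, giving R = 81/64.
Check x = 593/64: absolute convergence follows by limit comparison with Σ 1/n².
Check x = 431/64: the series is dominated by a constant times Σ 1/n², which converges (p = 2 > 1).

[431/64, 593/64]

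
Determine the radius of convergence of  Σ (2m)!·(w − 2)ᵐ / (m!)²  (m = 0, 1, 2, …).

Ratio test: |a_{m+1}/a_m| = (2m+1)·(2m+2)/(m+1)² → 4 as m → ∞.
Convergence for |w − 2| · 4 < 1, i.e. |w − 2| < 1/4. So R = 1/4.

R = 1/4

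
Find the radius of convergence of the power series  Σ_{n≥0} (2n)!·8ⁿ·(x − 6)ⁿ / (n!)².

Ratio test: |a_{n+1}/a_n| = (2n+1)·(2n+2)/(n+1)² · 8 → 32 as n → ∞.
Convergence for |x − 6| · 32 < 1, i.e. |x − 6| < 1/32. So R = 1/32.

R = 1/32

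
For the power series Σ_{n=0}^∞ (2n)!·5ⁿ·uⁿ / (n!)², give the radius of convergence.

R = 1/20

The ratio of consecutive coefficients is (2n+1)·(2n+2)/(n+1)² · 5 → 20.
Hence the series converges for |u| < 1/(20) = 1/20, so the radius of convergence is 1/20.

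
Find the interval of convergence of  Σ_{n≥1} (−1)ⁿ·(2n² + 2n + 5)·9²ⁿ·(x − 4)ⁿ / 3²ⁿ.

(35/9, 37/9)

By the ratio test, |a_{n+1}/a_n| = [(2(n+1)² + 2(n+1) + 5)/(2n² + 2n + 5)] · 81/9 → 9.
Thus R = 1/(9) = 1/9.
Endpoint x = 37/9: the terms do not tend to 0, so the series diverges.
Check x = 35/9: the n-th term does not approach 0; divergence by the term test.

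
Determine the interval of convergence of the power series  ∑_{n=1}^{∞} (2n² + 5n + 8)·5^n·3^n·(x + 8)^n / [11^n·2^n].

(-142/15, -98/15)

The ratio of consecutive coefficients is [(2(n+1)² + 5(n+1) + 8)/(2n² + 5n + 8)] · 5·3/(11·2) → 15/22.
Convergence for |x + 8| · 15/22 < 1, i.e. |x + 8| < 22/15. So R = 22/15.
Check x = -98/15: the terms have absolute value of order n², which does not tend to 0, so the series diverges by the divergence test.
Endpoint x = -142/15: the terms do not tend to 0, so the series diverges.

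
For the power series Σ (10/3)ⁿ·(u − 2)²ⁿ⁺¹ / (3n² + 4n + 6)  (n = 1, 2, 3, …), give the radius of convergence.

Apply the ratio test: |a_{n+1}| / |a_n| = [(3n² + 4n + 6)/(3(n+1)² + 4(n+1) + 6)] · 10/3, which tends to 10/3 as n → ∞.
Successive powers of (u − 2) differ by 2, so the series converges when |u − 2|² · 10/3 < 1, i.e. |u − 2| < √(3/10). So R = √30/10.

R = √30/10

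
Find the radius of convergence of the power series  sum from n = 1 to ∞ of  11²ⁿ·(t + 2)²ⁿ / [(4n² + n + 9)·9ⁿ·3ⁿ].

Apply the ratio test: |a_{n+1}| / |a_n| = [(4n² + n + 9)/(4(n+1)² + (n+1) + 9)] · 121/(9·3), which tends to 121/27 as n → ∞.
Successive powers of (t + 2) differ by 2, so the series converges when |t + 2|² · 121/27 < 1, i.e. |t + 2| < √(27/121). So R = 3√3/11.

R = 3√3/11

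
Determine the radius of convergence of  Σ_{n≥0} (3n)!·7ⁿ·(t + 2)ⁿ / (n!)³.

R = 1/189

The ratio of consecutive coefficients is (3n+1)·(3n+2)·(3n+3)/(n+1)³ · 7 → 189.
Convergence for |t + 2| · 189 < 1, i.e. |t + 2| < 1/189. So R = 1/189.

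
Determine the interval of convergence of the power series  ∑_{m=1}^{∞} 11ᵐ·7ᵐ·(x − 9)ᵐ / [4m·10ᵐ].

By the ratio test, |a_{m+1}/a_m| = [4m/4(m+1)] · 11·7/10 → 77/10.
Convergence for |x − 9| · 77/10 < 1, i.e. |x − 9| < 10/77. So R = 10/77.
Endpoint x = 703/77: the terms behave like c/m; limit comparison with the harmonic series gives divergence.
When x = 683/77, an alternating series whose terms decrease to 0 in absolute value, so it converges by the Leibniz criterion.

[683/77, 703/77)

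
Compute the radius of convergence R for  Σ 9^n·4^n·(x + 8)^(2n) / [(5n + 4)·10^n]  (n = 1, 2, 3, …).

By the ratio test, |a_{n+1}/a_n| = [(5n + 4)/(5(n+1) + 4)] · 9·4/10 → 18/5.
Writing y = (x + 8)², the series in y has radius 5/18, so |x + 8| < √(5/18) and R = √10/6.

R = √10/6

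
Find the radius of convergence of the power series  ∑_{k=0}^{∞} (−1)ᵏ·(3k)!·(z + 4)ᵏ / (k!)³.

R = 1/27

Ratio test: |a_{k+1}/a_k| = (3k+1)·(3k+2)·(3k+3)/(k+1)³ → 27 as k → ∞.
Thus R = 1/(27) = 1/27.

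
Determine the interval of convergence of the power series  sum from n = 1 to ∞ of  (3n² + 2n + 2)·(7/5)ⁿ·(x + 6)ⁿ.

The ratio of consecutive coefficients is [(3(n+1)² + 2(n+1) + 2)/(3n² + 2n + 2)] · 7/5 → 7/5.
Thus R = 1/(7/5) = 5/7.
Check x = -37/7: the n-th term does not approach 0; divergence by the term test.
Endpoint x = -47/7: the terms do not tend to 0, so the series diverges.

(-47/7, -37/7)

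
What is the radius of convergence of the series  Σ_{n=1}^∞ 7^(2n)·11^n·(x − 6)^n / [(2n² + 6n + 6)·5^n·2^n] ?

R = 10/539

Apply the ratio test: |a_{n+1}| / |a_n| = [(2n² + 6n + 6)/(2(n+1)² + 6(n+1) + 6)] · 49·11/(5·2), which tends to 539/10 as n → ∞.
Convergence for |x − 6| · 539/10 < 1, i.e. |x − 6| < 10/539. So R = 10/539.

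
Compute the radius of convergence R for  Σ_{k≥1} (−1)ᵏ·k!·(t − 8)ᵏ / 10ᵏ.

By the ratio test, |a_{k+1}/a_k| = (k+1) · 1/10 → ∞.
The terms grow without bound for any (t − 8) ≠ 0, so R = 0 (convergence only at t = 8).

R = 0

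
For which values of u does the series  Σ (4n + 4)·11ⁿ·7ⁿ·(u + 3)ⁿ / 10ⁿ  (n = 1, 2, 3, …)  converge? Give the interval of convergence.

(-241/77, -221/77)

By the ratio test, |a_{n+1}/a_n| = [(4(n+1) + 4)/(4n + 4)] · 11·7/10 → 77/10.
Thus R = 1/(77/10) = 10/77.
Endpoint u = -221/77: the n-th term does not approach 0; divergence by the term test.
Check u = -241/77: the n-th term does not approach 0; divergence by the term test.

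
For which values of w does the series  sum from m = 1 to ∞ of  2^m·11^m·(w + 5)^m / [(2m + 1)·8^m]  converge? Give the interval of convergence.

By the ratio test, |a_{m+1}/a_m| = [(2m + 1)/(2(m+1) + 1)] · 2·11/8 → 11/4.
Thus R = 1/(11/4) = 4/11.
At w = -51/11: the terms are asymptotic to a nonzero constant times 1/m, so the series diverges by limit comparison with Σ 1/m.
When w = -59/11, the terms alternate in sign and decrease monotonically to 0 in absolute value (size ~ c/m), so the alternating series test gives convergence.

[-59/11, -51/11)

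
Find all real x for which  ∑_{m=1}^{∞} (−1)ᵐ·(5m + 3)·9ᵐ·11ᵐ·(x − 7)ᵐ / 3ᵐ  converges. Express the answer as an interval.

The ratio of consecutive coefficients is [(5(m+1) + 3)/(5m + 3)] · 9·11/3 → 33.
Thus R = 1/(33) = 1/33.
At x = 232/33: the m-th term does not approach 0; divergence by the term test.
Check x = 230/33: the terms do not tend to 0, so the series diverges.

(230/33, 232/33)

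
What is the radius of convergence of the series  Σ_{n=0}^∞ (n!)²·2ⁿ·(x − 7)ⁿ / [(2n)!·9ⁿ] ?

R = 18

By the ratio test, |a_{n+1}/a_n| = (n+1)²/[(2n+1)·(2n+2)] · 2/9 → 1/18.
Hence the series converges for |x − 7| < 1/(1/18) = 18, so the radius of convergence is 18.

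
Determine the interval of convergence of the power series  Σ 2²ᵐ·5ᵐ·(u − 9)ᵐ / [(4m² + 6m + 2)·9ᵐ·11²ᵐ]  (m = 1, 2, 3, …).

The ratio of consecutive coefficients is [(4m² + 6m + 2)/(4(m+1)² + 6(m+1) + 2)] · 4·5/(9·121) → 20/1089.
Thus R = 1/(20/1089) = 1089/20.
When u = 1269/20, the terms are on the order of 1/m², so the series converges absolutely by comparison with the p-series (p = 2 > 1).
Endpoint u = -909/20: the series is dominated by a constant times Σ 1/m², which converges (p = 2 > 1).

[-909/20, 1269/20]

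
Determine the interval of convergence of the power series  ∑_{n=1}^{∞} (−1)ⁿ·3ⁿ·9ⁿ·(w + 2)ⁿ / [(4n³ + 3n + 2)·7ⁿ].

Apply the ratio test: |a_{n+1}| / |a_n| = [(4n³ + 3n + 2)/(4(n+1)³ + 3(n+1) + 2)] · 3·9/7, which tends to 27/7 as n → ∞.
Thus R = 1/(27/7) = 7/27.
Check w = -47/27: the series is dominated by a constant times Σ 1/n³, which converges (p = 3 > 1).
Check w = -61/27: the terms are on the order of 1/n³, so the series converges absolutely by comparison with the p-series (p = 3 > 1).

[-61/27, -47/27]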